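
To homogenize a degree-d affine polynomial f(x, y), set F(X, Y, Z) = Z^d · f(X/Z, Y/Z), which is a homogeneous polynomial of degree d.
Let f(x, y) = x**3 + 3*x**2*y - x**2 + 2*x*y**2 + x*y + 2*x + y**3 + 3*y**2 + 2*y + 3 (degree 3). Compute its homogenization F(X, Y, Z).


F(X, Y, Z) = X**3 + 3*X**2*Y - X**2*Z + 2*X*Y**2 + X*Y*Z + 2*X*Z**2 + Y**3 + 3*Y**2*Z + 2*Y*Z**2 + 3*Z**3

deg(f) = 3.
Substitute x = X/Z, y = Y/Z into f, then multiply by Z^3.
  monomial 1·x^3·y^0 ↦ 1·X^3·Y^0·Z^0.
  monomial 3·x^2·y^1 ↦ 3·X^2·Y^1·Z^0.
  monomial -1·x^2·y^0 ↦ -1·X^2·Y^0·Z^1.
  monomial 2·x^1·y^2 ↦ 2·X^1·Y^2·Z^0.
  monomial 1·x^1·y^1 ↦ 1·X^1·Y^1·Z^1.
  monomial 2·x^1·y^0 ↦ 2·X^1·Y^0·Z^2.
  monomial 1·x^0·y^3 ↦ 1·X^0·Y^3·Z^0.
  monomial 3·x^0·y^2 ↦ 3·X^0·Y^2·Z^1.
  monomial 2·x^0·y^1 ↦ 2·X^0·Y^1·Z^2.
  monomial 3·x^0·y^0 ↦ 3·X^0·Y^0·Z^3.
Collecting: F(X, Y, Z) = X**3 + 3*X**2*Y - X**2*Z + 2*X*Y**2 + X*Y*Z + 2*X*Z**2 + Y**3 + 3*Y**2*Z + 2*Y*Z**2 + 3*Z**3.


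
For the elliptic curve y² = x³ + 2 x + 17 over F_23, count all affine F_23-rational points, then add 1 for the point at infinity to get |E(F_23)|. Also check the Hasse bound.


Affine points = {(2, 11), (2, 12), (3, 2), (3, 21), (7, 11), (7, 12), (8, 4), (8, 19), (10, 5), (10, 18), (11, 6), (11, 17), (13, 3), (13, 20), (14, 11), (14, 12), (15, 8), (15, 15)}; affine count = 18; |E(F_23)| = 19.

Discriminant check: Δ ∝ 4a³ + 27b² = 4·2³ + 27·17² = 4·8 + 27·289 ≡ 15 (mod 23). Nonzero ⇒ E is nonsingular.
For each x ∈ F_23, compute rhs = x³ + 2·x + 17 mod 23, then count y ∈ F_23 with y² ≡ rhs.
  x = 0: rhs = 17, matching y values: none (0 points).
  x = 1: rhs = 20, matching y values: none (0 points).
  x = 2: rhs = 6, matching y values: 11, 12 (2 points).
  x = 3: rhs = 4, matching y values: 2, 21 (2 points).
  x = 4: rhs = 20, matching y values: none (0 points).
  x = 5: rhs = 14, matching y values: none (0 points).
  x = 6: rhs = 15, matching y values: none (0 points).
  x = 7: rhs = 6, matching y values: 11, 12 (2 points).
  x = 8: rhs = 16, matching y values: 4, 19 (2 points).
  x = 9: rhs = 5, matching y values: none (0 points).
  x = 10: rhs = 2, matching y values: 5, 18 (2 points).
  x = 11: rhs = 13, matching y values: 6, 17 (2 points).
  x = 12: rhs = 21, matching y values: none (0 points).
  x = 13: rhs = 9, matching y values: 3, 20 (2 points).
  x = 14: rhs = 6, matching y values: 11, 12 (2 points).
  x = 15: rhs = 18, matching y values: 8, 15 (2 points).
  x = 16: rhs = 5, matching y values: none (0 points).
  x = 17: rhs = 19, matching y values: none (0 points).
  x = 18: rhs = 20, matching y values: none (0 points).
  x = 19: rhs = 14, matching y values: none (0 points).
  x = 20: rhs = 7, matching y values: none (0 points).
  x = 21: rhs = 5, matching y values: none (0 points).
  x = 22: rhs = 14, matching y values: none (0 points).
Total affine count: 18.
Full point count |E(F_23)| = 18 + 1 = 19.
Hasse bound: |19 − (23+1)| = |-5| = 5 ≤ 2√23 ≈ 9.5917 ✓.


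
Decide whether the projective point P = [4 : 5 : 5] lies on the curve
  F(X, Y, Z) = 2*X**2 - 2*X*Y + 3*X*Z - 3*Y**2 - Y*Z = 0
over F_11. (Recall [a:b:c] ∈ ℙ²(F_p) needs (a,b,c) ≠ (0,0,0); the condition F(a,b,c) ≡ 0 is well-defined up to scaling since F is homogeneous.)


F(4,5,5) ≡ 7 (mod 11); P is NOT on the curve.

Evaluate F(4, 5, 5) term-by-term (mod 11).
  2*X**2 ↦ 2·16·1·1 = 32
  -2*X*Y ↦ -2·4·5·1 = -40
  3*X*Z ↦ 3·4·1·5 = 60
  -3*Y**2 ↦ -3·1·25·1 = -75
  -Y*Z ↦ -1·1·5·5 = -25
Sum: F(4, 5, 5) = (32) + (-40) + (60) + (-75) + (-25) = -48.
Reducing mod 11: -48 ≡ 7 (mod 11).
Since F(a, b, c) ≡ 7 ≠ 0 (mod 11), P does NOT lie on the curve.


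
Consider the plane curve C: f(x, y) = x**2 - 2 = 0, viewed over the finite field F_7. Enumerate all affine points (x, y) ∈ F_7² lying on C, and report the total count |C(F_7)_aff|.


Affine F_7-points: {(3, 0), (3, 1), (3, 2), (3, 3), (3, 4), (3, 5), (3, 6), (4, 0), (4, 1), (4, 2), (4, 3), (4, 4), (4, 5), (4, 6)}; count = 14.

For each of the 49 pairs (x, y) ∈ F_7², evaluate f(x, y) mod 7. Record the zeros.
  x = 0: [0↦5, 1↦5, 2↦5, 3↦5, 4↦5, 5↦5, 6↦5]  zeros at y ∈ ∅
  x = 1: [0↦6, 1↦6, 2↦6, 3↦6, 4↦6, 5↦6, 6↦6]  zeros at y ∈ ∅
  x = 2: [0↦2, 1↦2, 2↦2, 3↦2, 4↦2, 5↦2, 6↦2]  zeros at y ∈ ∅
  x = 3: [0↦0, 1↦0, 2↦0, 3↦0, 4↦0, 5↦0, 6↦0]  zeros at y ∈ {0, 1, 2, 3, 4, 5, 6}
  x = 4: [0↦0, 1↦0, 2↦0, 3↦0, 4↦0, 5↦0, 6↦0]  zeros at y ∈ {0, 1, 2, 3, 4, 5, 6}
  x = 5: [0↦2, 1↦2, 2↦2, 3↦2, 4↦2, 5↦2, 6↦2]  zeros at y ∈ ∅
  x = 6: [0↦6, 1↦6, 2↦6, 3↦6, 4↦6, 5↦6, 6↦6]  zeros at y ∈ ∅
Collecting zeros: affine points = {(3, 0), (3, 1), (3, 2), (3, 3), (3, 4), (3, 5), (3, 6), (4, 0), (4, 1), (4, 2), (4, 3), (4, 4), (4, 5), (4, 6)}.
Total count |C(F_7)_aff| = 14.


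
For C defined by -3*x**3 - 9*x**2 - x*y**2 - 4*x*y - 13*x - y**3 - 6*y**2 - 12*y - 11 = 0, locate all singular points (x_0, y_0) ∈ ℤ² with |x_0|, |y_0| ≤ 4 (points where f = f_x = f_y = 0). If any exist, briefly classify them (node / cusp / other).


Singular points: {(-1, -2)}; classification: cusp.

Compute partial derivatives:
  f_x = -9*x**2 - 18*x - y**2 - 4*y - 13.
  f_y = -2*x*y - 4*x - 3*y**2 - 12*y - 12.
Scan x_0 ∈ {−4, ..., 4}. For each x_0, f_y(x_0, y) is a polynomial in y; find its integer roots y ∈ {−4, ..., 4}, then test f_x and f at those candidates.
  x = -4: f_y(-4, y) = -3*y**2 - 4*y + 4; vanishes at y ∈ {-2}. (-4, -2): f_x = -81 ≠ 0.
  x = -3: f_y(-3, y) = -3*y**2 - 6*y; vanishes at y ∈ {-2, 0}. (-3, -2): f_x = -36 ≠ 0; (-3, 0): f_x = -40 ≠ 0.
  x = -2: f_y(-2, y) = -3*y**2 - 8*y - 4; vanishes at y ∈ {-2}. (-2, -2): f_x = -9 ≠ 0.
  x = -1: f_y(-1, y) = -3*y**2 - 10*y - 8; vanishes at y ∈ {-2}. (-1, -2): f_x = 0, f = 0 — SINGULAR.
  x = 0: f_y(0, y) = -3*y**2 - 12*y - 12; vanishes at y ∈ {-2}. (0, -2): f_x = -9 ≠ 0.
  x = 1: f_y(1, y) = -3*y**2 - 14*y - 16; vanishes at y ∈ {-2}. (1, -2): f_x = -36 ≠ 0.
  x = 2: f_y(2, y) = -3*y**2 - 16*y - 20; vanishes at y ∈ {-2}. (2, -2): f_x = -81 ≠ 0.
  x = 3: f_y(3, y) = -3*y**2 - 18*y - 24; vanishes at y ∈ {-4, -2}. (3, -4): f_x = -148 ≠ 0; (3, -2): f_x = -144 ≠ 0.
  x = 4: f_y(4, y) = -3*y**2 - 20*y - 28; vanishes at y ∈ {-2}. (4, -2): f_x = -225 ≠ 0.
Only singular point on the grid: (-1, -2).
Classify: substitute x = -1 + u, y = -2 + v and expand: f = -3*u**3 - u*v**2 - v**3 + v**2.
No constant or linear terms (consistent with a singular point). Quadratic part: v**2. Cubic part: -3*u**3 - u*v**2 - v**3.
The quadratic part v**2 is a perfect square, so there is a single (double) tangent line v = 0, i.e. y = -2. Restricting the cubic part to that line (v = 0) leaves -3*u**3 ≠ 0, so f is not divisible by v and the branch is v² ≈ 3*u**3 to lowest order — this is a cusp.
Classification: cusp.


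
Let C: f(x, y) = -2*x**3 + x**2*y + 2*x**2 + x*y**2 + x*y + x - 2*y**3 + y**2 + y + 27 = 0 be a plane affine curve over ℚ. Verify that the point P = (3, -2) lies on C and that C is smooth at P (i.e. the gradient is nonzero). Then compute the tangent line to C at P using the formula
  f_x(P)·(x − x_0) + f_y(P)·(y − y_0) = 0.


Tangent line at P: -51*x - 27*y + 99 = 0.

Step 1: f(3, -2) = 0, so P lies on C.
Step 2: partial derivatives
  f_x(x, y) = -6*x**2 + 2*x*y + 4*x + y**2 + y + 1, f_y(x, y) = x**2 + 2*x*y + x - 6*y**2 + 2*y + 1.
  f_x(P) = -51, f_y(P) = -27 (gradient nonzero, so P is smooth).
Step 3: tangent line at P: -51·(x − 3) + -27·(y − -2) = 0.
Expanding: -51*x - 27*y + 99 = 0.


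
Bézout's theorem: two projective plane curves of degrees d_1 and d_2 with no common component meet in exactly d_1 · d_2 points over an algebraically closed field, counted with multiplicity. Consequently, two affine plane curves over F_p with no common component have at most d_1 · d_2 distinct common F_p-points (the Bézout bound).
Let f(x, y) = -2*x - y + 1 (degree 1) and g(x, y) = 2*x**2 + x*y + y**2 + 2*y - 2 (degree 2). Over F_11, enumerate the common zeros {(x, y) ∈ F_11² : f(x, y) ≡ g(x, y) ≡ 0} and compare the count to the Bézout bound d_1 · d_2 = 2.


Common zeros: {(5, 2)}; count = 1; Bézout bound = 2.

deg(f) = 1, deg(g) = 2, so Bézout bound = 2.
Scan x ∈ F_11. For each x, list the y ∈ F_11 with f(x, y) ≡ 0 and those with g(x, y) ≡ 0 (mod 11); the common zeros in that column are the intersection.
  x = 0: f ≡ 0 at y ∈ {1}; g ≡ 0 at y ∈ {4, 5}; common: ∅.
  x = 1: f ≡ 0 at y ∈ {10}; g ≡ 0 at y ∈ {0, 8}; common: ∅.
  x = 2: f ≡ 0 at y ∈ {8}; g ≡ 0 at y ∈ {1, 6}; common: ∅.
  x = 3: f ≡ 0 at y ∈ {6}; g ≡ 0 at y ∈ {1, 5}; common: ∅.
  x = 4: f ≡ 0 at y ∈ {4}; g ≡ 0 at y ∈ {7, 9}; common: ∅.
  x = 5: f ≡ 0 at y ∈ {2}; g ≡ 0 at y ∈ {2}; common: {2}.
  x = 6: f ≡ 0 at y ∈ {0}; g ≡ 0 at y ∈ {6, 8}; common: ∅.
  x = 7: f ≡ 0 at y ∈ {9}; g ≡ 0 at y ∈ {3, 10}; common: ∅.
  x = 8: f ≡ 0 at y ∈ {7}; g ≡ 0 at y ∈ {3, 9}; common: ∅.
  x = 9: f ≡ 0 at y ∈ {5}; g ≡ 0 at y ∈ {4, 7}; common: ∅.
  x = 10: f ≡ 0 at y ∈ {3}; g ≡ 0 at y ∈ {0, 10}; common: ∅.
Collecting: common zeros = {(5, 2)}, so the count is 1.
Comparison with the Bézout bound: 1 ≤ 2 = deg(f)·deg(g), as expected for curves with no common component (the affine F_11-count falls short of the bound because intersections may lie at infinity, over extension fields, or carry multiplicity).


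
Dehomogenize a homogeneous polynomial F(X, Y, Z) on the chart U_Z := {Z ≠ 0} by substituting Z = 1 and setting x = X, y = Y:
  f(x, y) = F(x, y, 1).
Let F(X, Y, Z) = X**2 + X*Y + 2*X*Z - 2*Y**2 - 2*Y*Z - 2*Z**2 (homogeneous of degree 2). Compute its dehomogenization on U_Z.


f(x, y) = x**2 + x*y + 2*x - 2*y**2 - 2*y - 2

On U_Z we set Z = 1. Each monomial c·X^i·Y^j·Z^k in F becomes c·x^i·y^j·1^k = c·x^i·y^j.
Substituting Z = 1: F(X, Y, 1) = x**2 + x*y + 2*x - 2*y**2 - 2*y - 2.
Note: deg(f) ≤ deg(F) = 2; strict inequality happens when F is divisible by Z (lost terms).


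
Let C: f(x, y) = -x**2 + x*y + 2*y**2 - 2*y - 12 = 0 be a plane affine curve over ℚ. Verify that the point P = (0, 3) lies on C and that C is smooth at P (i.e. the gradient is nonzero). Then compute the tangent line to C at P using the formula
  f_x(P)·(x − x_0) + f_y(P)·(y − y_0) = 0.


Tangent line at P: 3*x + 10*y - 30 = 0.

Step 1: f(0, 3) = 0, so P lies on C.
Step 2: partial derivatives
  f_x(x, y) = -2*x + y, f_y(x, y) = x + 4*y - 2.
  f_x(P) = 3, f_y(P) = 10 (gradient nonzero, so P is smooth).
Step 3: tangent line at P: 3·(x − 0) + 10·(y − 3) = 0.
Expanding: 3*x + 10*y - 30 = 0.


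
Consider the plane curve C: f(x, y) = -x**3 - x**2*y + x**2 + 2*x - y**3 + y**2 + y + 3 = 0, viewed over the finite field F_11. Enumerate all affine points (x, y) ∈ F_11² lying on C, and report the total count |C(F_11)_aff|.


Affine F_11-points: {(2, 1), (4, 8), (5, 4), (6, 0), (6, 5), (6, 7), (7, 4), (8, 0), (9, 0), (9, 6)}; count = 10.

For each of the 121 pairs (x, y) ∈ F_11², evaluate f(x, y) mod 11. Record the zeros.
  x = 0: [0↦3, 1↦4, 2↦1, 3↦10, 4↦3, 5↦7, 6↦5, 7↦2, 8↦3, 9↦2, 10↦4]  zeros at y ∈ ∅
  x = 1: [0↦5, 1↦5, 2↦1, 3↦9, 4↦1, 5↦4, 6↦1, 7↦8, 8↦8, 9↦6, 10↦7]  zeros at y ∈ ∅
  x = 2: [0↦3, 1↦0, 2↦4, 3↦9, 4↦9, 5↦9, 6↦3, 7↦7, 8↦4, 9↦10, 10↦8]  zeros at y ∈ {1}
  x = 3: [0↦2, 1↦5, 2↦4, 3↦4, 4↦10, 5↦5, 6↦5, 7↦4, 8↦7, 9↦8, 10↦1]  zeros at y ∈ ∅
  x = 4: [0↦7, 1↦3, 2↦6, 3↦10, 4↦9, 5↦8, 6↦1, 7↦4, 8↦0, 9↦5, 10↦2]  zeros at y ∈ {8}
  x = 5: [0↦1, 1↦10, 2↦4, 3↦10, 4↦0, 5↦1, 6↦7, 7↦1, 8↦10, 9↦6, 10↦5]  zeros at y ∈ {4}
  x = 6: [0↦0, 1↦9, 2↦3, 3↦9, 4↦10, 5↦0, 6↦6, 7↦0, 8↦9, 9↦5, 10↦4]  zeros at y ∈ {0, 5, 7}
  x = 7: [0↦9, 1↦5, 2↦8, 3↦1, 4↦0, 5↦10, 6↦3, 7↦6, 8↦2, 9↦7, 10↦4]  zeros at y ∈ {4}
  x = 8: [0↦0, 1↦3, 2↦2, 3↦2, 4↦8, 5↦3, 6↦3, 7↦2, 8↦5, 9↦6, 10↦10]  zeros at y ∈ {0}
  x = 9: [0↦0, 1↦8, 2↦1, 3↦6, 4↦6, 5↦6, 6↦0, 7↦4, 8↦1, 9↦7, 10↦5]  zeros at y ∈ {0, 6}
  x = 10: [0↦3, 1↦3, 2↦10, 3↦7, 4↦10, 5↦2, 6↦10, 7↦6, 8↦6, 9↦4, 10↦5]  zeros at y ∈ ∅
Collecting zeros: affine points = {(2, 1), (4, 8), (5, 4), (6, 0), (6, 5), (6, 7), (7, 4), (8, 0), (9, 0), (9, 6)}.
Total count |C(F_11)_aff| = 10.


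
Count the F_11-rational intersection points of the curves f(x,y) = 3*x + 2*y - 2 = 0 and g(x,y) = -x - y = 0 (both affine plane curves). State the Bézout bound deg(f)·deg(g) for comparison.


Common zeros: {(2, 9)}; count = 1; Bézout bound = 1.

deg(f) = 1, deg(g) = 1, so Bézout bound = 1.
Scan x ∈ F_11. For each x, list the y ∈ F_11 with f(x, y) ≡ 0 and those with g(x, y) ≡ 0 (mod 11); the common zeros in that column are the intersection.
  x = 0: f ≡ 0 at y ∈ {1}; g ≡ 0 at y ∈ {0}; common: ∅.
  x = 1: f ≡ 0 at y ∈ {5}; g ≡ 0 at y ∈ {10}; common: ∅.
  x = 2: f ≡ 0 at y ∈ {9}; g ≡ 0 at y ∈ {9}; common: {9}.
  x = 3: f ≡ 0 at y ∈ {2}; g ≡ 0 at y ∈ {8}; common: ∅.
  x = 4: f ≡ 0 at y ∈ {6}; g ≡ 0 at y ∈ {7}; common: ∅.
  x = 5: f ≡ 0 at y ∈ {10}; g ≡ 0 at y ∈ {6}; common: ∅.
  x = 6: f ≡ 0 at y ∈ {3}; g ≡ 0 at y ∈ {5}; common: ∅.
  x = 7: f ≡ 0 at y ∈ {7}; g ≡ 0 at y ∈ {4}; common: ∅.
  x = 8: f ≡ 0 at y ∈ {0}; g ≡ 0 at y ∈ {3}; common: ∅.
  x = 9: f ≡ 0 at y ∈ {4}; g ≡ 0 at y ∈ {2}; common: ∅.
  x = 10: f ≡ 0 at y ∈ {8}; g ≡ 0 at y ∈ {1}; common: ∅.
Collecting: common zeros = {(2, 9)}, so the count is 1.
Comparison with the Bézout bound: 1 ≤ 1 = deg(f)·deg(g), as expected for curves with no common component (the bound is attained).


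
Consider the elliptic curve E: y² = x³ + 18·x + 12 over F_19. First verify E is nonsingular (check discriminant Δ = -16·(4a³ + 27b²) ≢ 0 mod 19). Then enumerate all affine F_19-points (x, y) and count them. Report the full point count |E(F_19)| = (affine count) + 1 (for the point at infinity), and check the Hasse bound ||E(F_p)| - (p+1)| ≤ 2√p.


Affine points = {(3, 6), (3, 13), (7, 5), (7, 14), (13, 7), (13, 12), (14, 5), (14, 14), (15, 3), (15, 16), (16, 8), (16, 11), (17, 5), (17, 14)}; affine count = 14; |E(F_19)| = 15.

Discriminant check: Δ ∝ 4a³ + 27b² = 4·18³ + 27·12² = 4·5832 + 27·144 ≡ 8 (mod 19). Nonzero ⇒ E is nonsingular.
For each x ∈ F_19, compute rhs = x³ + 18·x + 12 mod 19, then count y ∈ F_19 with y² ≡ rhs.
  x = 0: rhs = 12, matching y values: none (0 points).
  x = 1: rhs = 12, matching y values: none (0 points).
  x = 2: rhs = 18, matching y values: none (0 points).
  x = 3: rhs = 17, matching y values: 6, 13 (2 points).
  x = 4: rhs = 15, matching y values: none (0 points).
  x = 5: rhs = 18, matching y values: none (0 points).
  x = 6: rhs = 13, matching y values: none (0 points).
  x = 7: rhs = 6, matching y values: 5, 14 (2 points).
  x = 8: rhs = 3, matching y values: none (0 points).
  x = 9: rhs = 10, matching y values: none (0 points).
  x = 10: rhs = 14, matching y values: none (0 points).
  x = 11: rhs = 2, matching y values: none (0 points).
  x = 12: rhs = 18, matching y values: none (0 points).
  x = 13: rhs = 11, matching y values: 7, 12 (2 points).
  x = 14: rhs = 6, matching y values: 5, 14 (2 points).
  x = 15: rhs = 9, matching y values: 3, 16 (2 points).
  x = 16: rhs = 7, matching y values: 8, 11 (2 points).
  x = 17: rhs = 6, matching y values: 5, 14 (2 points).
  x = 18: rhs = 12, matching y values: none (0 points).
Total affine count: 14.
Full point count |E(F_19)| = 14 + 1 = 15.
Hasse bound: |15 − (19+1)| = |-5| = 5 ≤ 2√19 ≈ 8.7178 ✓.


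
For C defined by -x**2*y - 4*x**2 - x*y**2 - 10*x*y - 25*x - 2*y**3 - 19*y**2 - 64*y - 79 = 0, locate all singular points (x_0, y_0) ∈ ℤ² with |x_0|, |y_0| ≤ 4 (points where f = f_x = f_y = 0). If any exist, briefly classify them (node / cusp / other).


Singular points: {(-2, -3)}; classification: node.

Compute partial derivatives:
  f_x = -2*x*y - 8*x - y**2 - 10*y - 25.
  f_y = -x**2 - 2*x*y - 10*x - 6*y**2 - 38*y - 64.
Scan x_0 ∈ {−4, ..., 4}. For each x_0, f_y(x_0, y) is a polynomial in y; find its integer roots y ∈ {−4, ..., 4}, then test f_x and f at those candidates.
  x = -4: f_y(-4, y) = -6*y**2 - 30*y - 40; no integer root y with |y| ≤ 4.
  x = -3: f_y(-3, y) = -6*y**2 - 32*y - 43; no integer root y with |y| ≤ 4.
  x = -2: f_y(-2, y) = -6*y**2 - 34*y - 48; vanishes at y ∈ {-3}. (-2, -3): f_x = 0, f = 0 — SINGULAR.
  x = -1: f_y(-1, y) = -6*y**2 - 36*y - 55; no integer root y with |y| ≤ 4.
  x = 0: f_y(0, y) = -6*y**2 - 38*y - 64; no integer root y with |y| ≤ 4.
  x = 1: f_y(1, y) = -6*y**2 - 40*y - 75; no integer root y with |y| ≤ 4.
  x = 2: f_y(2, y) = -6*y**2 - 42*y - 88; no integer root y with |y| ≤ 4.
  x = 3: f_y(3, y) = -6*y**2 - 44*y - 103; no integer root y with |y| ≤ 4.
  x = 4: f_y(4, y) = -6*y**2 - 46*y - 120; no integer root y with |y| ≤ 4.
Only singular point on the grid: (-2, -3).
Classify: substitute x = -2 + u, y = -3 + v and expand: f = -u**2*v - u**2 - u*v**2 - 2*v**3 + v**2.
No constant or linear terms (consistent with a singular point). Quadratic part: -u**2 + v**2. Cubic part: -u**2*v - u*v**2 - 2*v**3.
The quadratic part v**2 - u**2 = (v − u)(v + u) splits into two distinct linear factors, so there are two distinct tangent lines y − -3 = ±(x − -2) — this is a node (ordinary double point).
Classification: node.


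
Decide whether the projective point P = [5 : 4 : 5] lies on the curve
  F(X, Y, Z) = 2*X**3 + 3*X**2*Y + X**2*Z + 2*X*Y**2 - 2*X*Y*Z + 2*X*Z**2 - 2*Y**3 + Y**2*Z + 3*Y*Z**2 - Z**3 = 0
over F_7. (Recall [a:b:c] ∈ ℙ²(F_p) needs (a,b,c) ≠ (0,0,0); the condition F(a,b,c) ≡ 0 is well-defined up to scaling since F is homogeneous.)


F(5,4,5) ≡ 4 (mod 7); P is NOT on the curve.

Evaluate F(5, 4, 5) term-by-term (mod 7).
  2*X**3 ↦ 2·125·1·1 = 250
  3*X**2*Y ↦ 3·25·4·1 = 300
  X**2*Z ↦ 1·25·1·5 = 125
  2*X*Y**2 ↦ 2·5·16·1 = 160
  -2*X*Y*Z ↦ -2·5·4·5 = -200
  2*X*Z**2 ↦ 2·5·1·25 = 250
  -2*Y**3 ↦ -2·1·64·1 = -128
  Y**2*Z ↦ 1·1·16·5 = 80
  3*Y*Z**2 ↦ 3·1·4·25 = 300
  -Z**3 ↦ -1·1·1·125 = -125
Sum: F(5, 4, 5) = (250) + (300) + (125) + (160) + (-200) + (250) + (-128) + (80) + (300) + (-125) = 1012.
Reducing mod 7: 1012 ≡ 4 (mod 7).
Since F(a, b, c) ≡ 4 ≠ 0 (mod 7), P does NOT lie on the curve.


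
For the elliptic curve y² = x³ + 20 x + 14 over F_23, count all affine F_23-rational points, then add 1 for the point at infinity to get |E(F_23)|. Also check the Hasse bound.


Affine points = {(1, 9), (1, 14), (2, 4), (2, 19), (3, 3), (3, 20), (5, 3), (5, 20), (9, 7), (9, 16), (10, 8), (10, 15), (11, 1), (11, 22), (12, 2), (12, 21), (14, 5), (14, 18), (15, 3), (15, 20), (17, 0), (19, 10), (19, 13), (21, 9), (21, 14), (22, 4), (22, 19)}; affine count = 27; |E(F_23)| = 28.

Discriminant check: Δ ∝ 4a³ + 27b² = 4·20³ + 27·14² = 4·8000 + 27·196 ≡ 9 (mod 23). Nonzero ⇒ E is nonsingular.
For each x ∈ F_23, compute rhs = x³ + 20·x + 14 mod 23, then count y ∈ F_23 with y² ≡ rhs.
  x = 0: rhs = 14, matching y values: none (0 points).
  x = 1: rhs = 12, matching y values: 9, 14 (2 points).
  x = 2: rhs = 16, matching y values: 4, 19 (2 points).
  x = 3: rhs = 9, matching y values: 3, 20 (2 points).
  x = 4: rhs = 20, matching y values: none (0 points).
  x = 5: rhs = 9, matching y values: 3, 20 (2 points).
  x = 6: rhs = 5, matching y values: none (0 points).
  x = 7: rhs = 14, matching y values: none (0 points).
  x = 8: rhs = 19, matching y values: none (0 points).
  x = 9: rhs = 3, matching y values: 7, 16 (2 points).
  x = 10: rhs = 18, matching y values: 8, 15 (2 points).
  x = 11: rhs = 1, matching y values: 1, 22 (2 points).
  x = 12: rhs = 4, matching y values: 2, 21 (2 points).
  x = 13: rhs = 10, matching y values: none (0 points).
  x = 14: rhs = 2, matching y values: 5, 18 (2 points).
  x = 15: rhs = 9, matching y values: 3, 20 (2 points).
  x = 16: rhs = 14, matching y values: none (0 points).
  x = 17: rhs = 0, matching y values: 0 (1 points).
  x = 18: rhs = 19, matching y values: none (0 points).
  x = 19: rhs = 8, matching y values: 10, 13 (2 points).
  x = 20: rhs = 19, matching y values: none (0 points).
  x = 21: rhs = 12, matching y values: 9, 14 (2 points).
  x = 22: rhs = 16, matching y values: 4, 19 (2 points).
Total affine count: 27.
Full point count |E(F_23)| = 27 + 1 = 28.
Hasse bound: |28 − (23+1)| = |4| = 4 ≤ 2√23 ≈ 9.5917 ✓.


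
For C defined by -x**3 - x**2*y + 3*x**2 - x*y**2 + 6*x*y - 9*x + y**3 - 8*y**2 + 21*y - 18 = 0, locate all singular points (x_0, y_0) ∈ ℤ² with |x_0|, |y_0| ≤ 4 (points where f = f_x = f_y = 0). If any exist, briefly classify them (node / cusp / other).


Singular points: {(0, 3)}; classification: cusp.

Compute partial derivatives:
  f_x = -3*x**2 - 2*x*y + 6*x - y**2 + 6*y - 9.
  f_y = -x**2 - 2*x*y + 6*x + 3*y**2 - 16*y + 21.
Scan x_0 ∈ {−4, ..., 4}. For each x_0, f_y(x_0, y) is a polynomial in y; find its integer roots y ∈ {−4, ..., 4}, then test f_x and f at those candidates.
  x = -4: f_y(-4, y) = 3*y**2 - 8*y - 19; no integer root y with |y| ≤ 4.
  x = -3: f_y(-3, y) = 3*y**2 - 10*y - 6; no integer root y with |y| ≤ 4.
  x = -2: f_y(-2, y) = 3*y**2 - 12*y + 5; no integer root y with |y| ≤ 4.
  x = -1: f_y(-1, y) = 3*y**2 - 14*y + 14; no integer root y with |y| ≤ 4.
  x = 0: f_y(0, y) = 3*y**2 - 16*y + 21; vanishes at y ∈ {3}. (0, 3): f_x = 0, f = 0 — SINGULAR.
  x = 1: f_y(1, y) = 3*y**2 - 18*y + 26; no integer root y with |y| ≤ 4.
  x = 2: f_y(2, y) = 3*y**2 - 20*y + 29; no integer root y with |y| ≤ 4.
  x = 3: f_y(3, y) = 3*y**2 - 22*y + 30; no integer root y with |y| ≤ 4.
  x = 4: f_y(4, y) = 3*y**2 - 24*y + 29; no integer root y with |y| ≤ 4.
Only singular point on the grid: (0, 3).
Classify: substitute x = 0 + u, y = 3 + v and expand: f = -u**3 - u**2*v - u*v**2 + v**3 + v**2.
No constant or linear terms (consistent with a singular point). Quadratic part: v**2. Cubic part: -u**3 - u**2*v - u*v**2 + v**3.
The quadratic part v**2 is a perfect square, so there is a single (double) tangent line v = 0, i.e. y = 3. Restricting the cubic part to that line (v = 0) leaves -u**3 ≠ 0, so f is not divisible by v and the branch is v² ≈ u**3 to lowest order — this is a cusp.
Classification: cusp.


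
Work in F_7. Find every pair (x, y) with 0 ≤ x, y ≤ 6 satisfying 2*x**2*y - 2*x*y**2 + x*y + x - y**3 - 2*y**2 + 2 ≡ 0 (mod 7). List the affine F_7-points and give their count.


Affine F_7-points: {(0, 2), (2, 1), (3, 2), (4, 5), (5, 0), (5, 1), (6, 5)}; count = 7.

For each of the 49 pairs (x, y) ∈ F_7², evaluate f(x, y) mod 7. Record the zeros.
  x = 0: [0↦2, 1↦6, 2↦0, 3↦6, 4↦4, 5↦2, 6↦1]  zeros at y ∈ {2}
  x = 1: [0↦3, 1↦1, 2↦6, 3↦5, 4↦6, 5↦3, 6↦4]  zeros at y ∈ ∅
  x = 2: [0↦4, 1↦0, 2↦6, 3↦2, 4↦3, 5↦3, 6↦3]  zeros at y ∈ {1}
  x = 3: [0↦5, 1↦3, 2↦0, 3↦4, 4↦2, 5↦2, 6↦5]  zeros at y ∈ {2}
  x = 4: [0↦6, 1↦3, 2↦2, 3↦4, 4↦3, 5↦0, 6↦3]  zeros at y ∈ {5}
  x = 5: [0↦0, 1↦0, 2↦5, 3↦2, 4↦6, 5↦4, 6↦4]  zeros at y ∈ {0, 1}
  x = 6: [0↦1, 1↦1, 2↦2, 3↦5, 4↦4, 5↦0, 6↦1]  zeros at y ∈ {5}
Collecting zeros: affine points = {(0, 2), (2, 1), (3, 2), (4, 5), (5, 0), (5, 1), (6, 5)}.
Total count |C(F_7)_aff| = 7.


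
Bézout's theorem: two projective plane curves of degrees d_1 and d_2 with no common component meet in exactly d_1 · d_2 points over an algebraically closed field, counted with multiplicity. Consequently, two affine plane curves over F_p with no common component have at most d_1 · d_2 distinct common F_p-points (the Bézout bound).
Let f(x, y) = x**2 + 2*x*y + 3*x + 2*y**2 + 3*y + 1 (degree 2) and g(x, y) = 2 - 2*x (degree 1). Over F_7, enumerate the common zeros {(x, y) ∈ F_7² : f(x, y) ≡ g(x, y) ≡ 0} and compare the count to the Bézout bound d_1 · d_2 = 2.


Common zeros: ∅; count = 0; Bézout bound = 2.

deg(f) = 2, deg(g) = 1, so Bézout bound = 2.
Scan x ∈ F_7. For each x, list the y ∈ F_7 with f(x, y) ≡ 0 and those with g(x, y) ≡ 0 (mod 7); the common zeros in that column are the intersection.
  x = 0: f ≡ 0 at y ∈ {3, 6}; g ≡ 0 at y ∈ ∅; common: ∅.
  x = 1: f ≡ 0 at y ∈ ∅; g ≡ 0 at y ∈ {0, 1, 2, 3, 4, 5, 6}; common: ∅.
  x = 2: f ≡ 0 at y ∈ ∅; g ≡ 0 at y ∈ ∅; common: ∅.
  x = 3: f ≡ 0 at y ∈ ∅; g ≡ 0 at y ∈ ∅; common: ∅.
  x = 4: f ≡ 0 at y ∈ {1, 4}; g ≡ 0 at y ∈ ∅; common: ∅.
  x = 5: f ≡ 0 at y ∈ {1, 3}; g ≡ 0 at y ∈ ∅; common: ∅.
  x = 6: f ≡ 0 at y ∈ {4, 6}; g ≡ 0 at y ∈ ∅; common: ∅.
Collecting: common zeros = ∅, so the count is 0.
Comparison with the Bézout bound: 0 ≤ 2 = deg(f)·deg(g), as expected for curves with no common component (the affine F_7-count falls short of the bound because intersections may lie at infinity, over extension fields, or carry multiplicity).


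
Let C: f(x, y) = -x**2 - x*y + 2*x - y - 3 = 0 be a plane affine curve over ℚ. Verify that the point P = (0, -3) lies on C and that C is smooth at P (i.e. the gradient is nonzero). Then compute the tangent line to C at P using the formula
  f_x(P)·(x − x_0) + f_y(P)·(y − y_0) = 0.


Tangent line at P: 5*x - y - 3 = 0.

Step 1: f(0, -3) = 0, so P lies on C.
Step 2: partial derivatives
  f_x(x, y) = -2*x - y + 2, f_y(x, y) = -x - 1.
  f_x(P) = 5, f_y(P) = -1 (gradient nonzero, so P is smooth).
Step 3: tangent line at P: 5·(x − 0) + -1·(y − -3) = 0.
Expanding: 5*x - y - 3 = 0.


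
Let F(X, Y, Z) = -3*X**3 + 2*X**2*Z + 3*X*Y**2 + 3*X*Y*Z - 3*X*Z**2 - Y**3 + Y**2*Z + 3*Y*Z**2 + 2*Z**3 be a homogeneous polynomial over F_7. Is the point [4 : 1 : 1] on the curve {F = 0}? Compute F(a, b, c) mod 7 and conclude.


F(4,1,1) ≡ 4 (mod 7); P is NOT on the curve.

Evaluate F(4, 1, 1) term-by-term (mod 7).
  -3*X**3 ↦ -3·64·1·1 = -192
  2*X**2*Z ↦ 2·16·1·1 = 32
  3*X*Y**2 ↦ 3·4·1·1 = 12
  3*X*Y*Z ↦ 3·4·1·1 = 12
  -3*X*Z**2 ↦ -3·4·1·1 = -12
  -Y**3 ↦ -1·1·1·1 = -1
  Y**2*Z ↦ 1·1·1·1 = 1
  3*Y*Z**2 ↦ 3·1·1·1 = 3
  2*Z**3 ↦ 2·1·1·1 = 2
Sum: F(4, 1, 1) = (-192) + (32) + (12) + (12) + (-12) + (-1) + (1) + (3) + (2) = -143.
Reducing mod 7: -143 ≡ 4 (mod 7).
Since F(a, b, c) ≡ 4 ≠ 0 (mod 7), P does NOT lie on the curve.


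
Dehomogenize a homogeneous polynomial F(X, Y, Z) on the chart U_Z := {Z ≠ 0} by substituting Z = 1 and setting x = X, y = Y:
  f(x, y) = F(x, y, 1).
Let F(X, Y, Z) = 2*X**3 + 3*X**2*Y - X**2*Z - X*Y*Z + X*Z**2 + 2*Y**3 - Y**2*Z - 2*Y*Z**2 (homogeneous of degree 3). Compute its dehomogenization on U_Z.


f(x, y) = 2*x**3 + 3*x**2*y - x**2 - x*y + x + 2*y**3 - y**2 - 2*y

On U_Z we set Z = 1. Each monomial c·X^i·Y^j·Z^k in F becomes c·x^i·y^j·1^k = c·x^i·y^j.
Substituting Z = 1: F(X, Y, 1) = 2*x**3 + 3*x**2*y - x**2 - x*y + x + 2*y**3 - y**2 - 2*y.
Note: deg(f) ≤ deg(F) = 3; strict inequality happens when F is divisible by Z (lost terms).


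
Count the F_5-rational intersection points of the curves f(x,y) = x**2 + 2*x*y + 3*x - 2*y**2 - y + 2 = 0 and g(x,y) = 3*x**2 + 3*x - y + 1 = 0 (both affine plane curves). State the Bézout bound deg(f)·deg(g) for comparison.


Common zeros: {(1, 2), (4, 1)}; count = 2; Bézout bound = 4.

deg(f) = 2, deg(g) = 2, so Bézout bound = 4.
Scan x ∈ F_5. For each x, list the y ∈ F_5 with f(x, y) ≡ 0 and those with g(x, y) ≡ 0 (mod 5); the common zeros in that column are the intersection.
  x = 0: f ≡ 0 at y ∈ ∅; g ≡ 0 at y ∈ {1}; common: ∅.
  x = 1: f ≡ 0 at y ∈ {1, 2}; g ≡ 0 at y ∈ {2}; common: {2}.
  x = 2: f ≡ 0 at y ∈ {2}; g ≡ 0 at y ∈ {4}; common: ∅.
  x = 3: f ≡ 0 at y ∈ {0}; g ≡ 0 at y ∈ {2}; common: ∅.
  x = 4: f ≡ 0 at y ∈ {0, 1}; g ≡ 0 at y ∈ {1}; common: {1}.
Collecting: common zeros = {(1, 2), (4, 1)}, so the count is 2.
Comparison with the Bézout bound: 2 ≤ 4 = deg(f)·deg(g), as expected for curves with no common component (the affine F_5-count falls short of the bound because intersections may lie at infinity, over extension fields, or carry multiplicity).


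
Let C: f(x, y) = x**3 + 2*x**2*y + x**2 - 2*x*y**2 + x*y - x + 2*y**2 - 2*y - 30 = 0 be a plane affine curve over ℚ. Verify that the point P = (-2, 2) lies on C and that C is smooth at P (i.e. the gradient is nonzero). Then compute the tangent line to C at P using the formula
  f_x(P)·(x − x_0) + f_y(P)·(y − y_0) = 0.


Tangent line at P: -15*x + 28*y - 86 = 0.

Step 1: f(-2, 2) = 0, so P lies on C.
Step 2: partial derivatives
  f_x(x, y) = 3*x**2 + 4*x*y + 2*x - 2*y**2 + y - 1, f_y(x, y) = 2*x**2 - 4*x*y + x + 4*y - 2.
  f_x(P) = -15, f_y(P) = 28 (gradient nonzero, so P is smooth).
Step 3: tangent line at P: -15·(x − -2) + 28·(y − 2) = 0.
Expanding: -15*x + 28*y - 86 = 0.


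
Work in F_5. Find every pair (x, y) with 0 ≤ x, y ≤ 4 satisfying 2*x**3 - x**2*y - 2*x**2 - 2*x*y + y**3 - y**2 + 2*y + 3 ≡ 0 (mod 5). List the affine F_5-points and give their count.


Affine F_5-points: {(0, 1), (1, 2), (2, 1), (2, 4), (3, 4)}; count = 5.

For each of the 25 pairs (x, y) ∈ F_5², evaluate f(x, y) mod 5. Record the zeros.
  x = 0: [0↦3, 1↦0, 2↦1, 3↦2, 4↦4]  zeros at y ∈ {1}
  x = 1: [0↦3, 1↦2, 2↦0, 3↦3, 4↦2]  zeros at y ∈ {2}
  x = 2: [0↦1, 1↦0, 2↦3, 3↦1, 4↦0]  zeros at y ∈ {1, 4}
  x = 3: [0↦4, 1↦1, 2↦2, 3↦3, 4↦0]  zeros at y ∈ {4}
  x = 4: [0↦4, 1↦2, 2↦4, 3↦1, 4↦4]  zeros at y ∈ ∅
Collecting zeros: affine points = {(0, 1), (1, 2), (2, 1), (2, 4), (3, 4)}.
Total count |C(F_5)_aff| = 5.


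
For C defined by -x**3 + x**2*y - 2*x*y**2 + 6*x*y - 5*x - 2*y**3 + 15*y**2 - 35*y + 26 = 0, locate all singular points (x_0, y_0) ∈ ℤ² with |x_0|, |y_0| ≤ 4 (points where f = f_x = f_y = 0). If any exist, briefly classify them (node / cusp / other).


Singular points: {(1, 2)}; classification: node.

Compute partial derivatives:
  f_x = -3*x**2 + 2*x*y - 2*y**2 + 6*y - 5.
  f_y = x**2 - 4*x*y + 6*x - 6*y**2 + 30*y - 35.
Scan x_0 ∈ {−4, ..., 4}. For each x_0, f_y(x_0, y) is a polynomial in y; find its integer roots y ∈ {−4, ..., 4}, then test f_x and f at those candidates.
  x = -4: f_y(-4, y) = -6*y**2 + 46*y - 43; no integer root y with |y| ≤ 4.
  x = -3: f_y(-3, y) = -6*y**2 + 42*y - 44; no integer root y with |y| ≤ 4.
  x = -2: f_y(-2, y) = -6*y**2 + 38*y - 43; no integer root y with |y| ≤ 4.
  x = -1: f_y(-1, y) = -6*y**2 + 34*y - 40; vanishes at y ∈ {4}. (-1, 4): f_x = -24 ≠ 0.
  x = 0: f_y(0, y) = -6*y**2 + 30*y - 35; no integer root y with |y| ≤ 4.
  x = 1: f_y(1, y) = -6*y**2 + 26*y - 28; vanishes at y ∈ {2}. (1, 2): f_x = 0, f = 0 — SINGULAR.
  x = 2: f_y(2, y) = -6*y**2 + 22*y - 19; no integer root y with |y| ≤ 4.
  x = 3: f_y(3, y) = -6*y**2 + 18*y - 8; no integer root y with |y| ≤ 4.
  x = 4: f_y(4, y) = -6*y**2 + 14*y + 5; no integer root y with |y| ≤ 4.
Only singular point on the grid: (1, 2).
Classify: substitute x = 1 + u, y = 2 + v and expand: f = -u**3 + u**2*v - u**2 - 2*u*v**2 - 2*v**3 + v**2.
No constant or linear terms (consistent with a singular point). Quadratic part: -u**2 + v**2. Cubic part: -u**3 + u**2*v - 2*u*v**2 - 2*v**3.
The quadratic part v**2 - u**2 = (v − u)(v + u) splits into two distinct linear factors, so there are two distinct tangent lines y − 2 = ±(x − 1) — this is a node (ordinary double point).
Classification: node.


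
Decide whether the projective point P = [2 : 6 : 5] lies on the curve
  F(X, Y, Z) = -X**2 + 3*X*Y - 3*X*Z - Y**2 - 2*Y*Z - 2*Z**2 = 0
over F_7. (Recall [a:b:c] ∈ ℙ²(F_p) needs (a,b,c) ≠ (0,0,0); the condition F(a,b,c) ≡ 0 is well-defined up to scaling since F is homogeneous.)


F(2,6,5) ≡ 3 (mod 7); P is NOT on the curve.

Evaluate F(2, 6, 5) term-by-term (mod 7).
  -X**2 ↦ -1·4·1·1 = -4
  3*X*Y ↦ 3·2·6·1 = 36
  -3*X*Z ↦ -3·2·1·5 = -30
  -Y**2 ↦ -1·1·36·1 = -36
  -2*Y*Z ↦ -2·1·6·5 = -60
  -2*Z**2 ↦ -2·1·1·25 = -50
Sum: F(2, 6, 5) = (-4) + (36) + (-30) + (-36) + (-60) + (-50) = -144.
Reducing mod 7: -144 ≡ 3 (mod 7).
Since F(a, b, c) ≡ 3 ≠ 0 (mod 7), P does NOT lie on the curve.


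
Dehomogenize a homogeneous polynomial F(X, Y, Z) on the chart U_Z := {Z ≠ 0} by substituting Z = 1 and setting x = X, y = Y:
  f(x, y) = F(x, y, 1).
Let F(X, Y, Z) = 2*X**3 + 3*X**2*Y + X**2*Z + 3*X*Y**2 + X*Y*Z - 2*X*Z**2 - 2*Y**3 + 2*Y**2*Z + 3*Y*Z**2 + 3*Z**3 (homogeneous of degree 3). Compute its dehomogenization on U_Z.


f(x, y) = 2*x**3 + 3*x**2*y + x**2 + 3*x*y**2 + x*y - 2*x - 2*y**3 + 2*y**2 + 3*y + 3

On U_Z we set Z = 1. Each monomial c·X^i·Y^j·Z^k in F becomes c·x^i·y^j·1^k = c·x^i·y^j.
Substituting Z = 1: F(X, Y, 1) = 2*x**3 + 3*x**2*y + x**2 + 3*x*y**2 + x*y - 2*x - 2*y**3 + 2*y**2 + 3*y + 3.
Note: deg(f) ≤ deg(F) = 3; strict inequality happens when F is divisible by Z (lost terms).


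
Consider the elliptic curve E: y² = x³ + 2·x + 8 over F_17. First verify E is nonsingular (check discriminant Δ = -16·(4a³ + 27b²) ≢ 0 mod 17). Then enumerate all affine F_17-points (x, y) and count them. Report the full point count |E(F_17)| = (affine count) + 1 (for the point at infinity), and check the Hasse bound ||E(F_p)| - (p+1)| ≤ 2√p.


Affine points = {(0, 5), (0, 12), (6, 7), (6, 10), (7, 5), (7, 12), (8, 3), (8, 14), (10, 5), (10, 12), (11, 1), (11, 16), (12, 3), (12, 14), (13, 2), (13, 15), (14, 3), (14, 14), (15, 8), (15, 9)}; affine count = 20; |E(F_17)| = 21.

Discriminant check: Δ ∝ 4a³ + 27b² = 4·2³ + 27·8² = 4·8 + 27·64 ≡ 9 (mod 17). Nonzero ⇒ E is nonsingular.
For each x ∈ F_17, compute rhs = x³ + 2·x + 8 mod 17, then count y ∈ F_17 with y² ≡ rhs.
  x = 0: rhs = 8, matching y values: 5, 12 (2 points).
  x = 1: rhs = 11, matching y values: none (0 points).
  x = 2: rhs = 3, matching y values: none (0 points).
  x = 3: rhs = 7, matching y values: none (0 points).
  x = 4: rhs = 12, matching y values: none (0 points).
  x = 5: rhs = 7, matching y values: none (0 points).
  x = 6: rhs = 15, matching y values: 7, 10 (2 points).
  x = 7: rhs = 8, matching y values: 5, 12 (2 points).
  x = 8: rhs = 9, matching y values: 3, 14 (2 points).
  x = 9: rhs = 7, matching y values: none (0 points).
  x = 10: rhs = 8, matching y values: 5, 12 (2 points).
  x = 11: rhs = 1, matching y values: 1, 16 (2 points).
  x = 12: rhs = 9, matching y values: 3, 14 (2 points).
  x = 13: rhs = 4, matching y values: 2, 15 (2 points).
  x = 14: rhs = 9, matching y values: 3, 14 (2 points).
  x = 15: rhs = 13, matching y values: 8, 9 (2 points).
  x = 16: rhs = 5, matching y values: none (0 points).
Total affine count: 20.
Full point count |E(F_17)| = 20 + 1 = 21.
Hasse bound: |21 − (17+1)| = |3| = 3 ≤ 2√17 ≈ 8.2462 ✓.


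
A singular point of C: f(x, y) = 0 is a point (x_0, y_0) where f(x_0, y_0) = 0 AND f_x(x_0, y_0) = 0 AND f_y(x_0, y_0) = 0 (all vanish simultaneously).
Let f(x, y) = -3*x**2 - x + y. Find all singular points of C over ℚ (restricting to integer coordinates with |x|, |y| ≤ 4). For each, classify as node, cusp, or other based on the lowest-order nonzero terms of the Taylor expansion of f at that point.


No singular points in the scanned grid; C is smooth there.

Compute partial derivatives:
  f_x = -6*x - 1.
  f_y = 1.
f_y = 1 is a nonzero constant, so f_y never vanishes: no point (x, y) can satisfy f = f_x = f_y = 0. In particular no (x, y) ∈ {−4, ..., 4}² is singular; the curve is smooth.


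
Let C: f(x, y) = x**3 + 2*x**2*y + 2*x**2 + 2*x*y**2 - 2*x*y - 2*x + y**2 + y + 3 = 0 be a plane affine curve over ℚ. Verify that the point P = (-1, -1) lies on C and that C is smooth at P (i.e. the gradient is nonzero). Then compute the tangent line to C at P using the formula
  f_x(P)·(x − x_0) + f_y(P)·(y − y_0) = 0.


Tangent line at P: 5*x + 7*y + 12 = 0.

Step 1: f(-1, -1) = 0, so P lies on C.
Step 2: partial derivatives
  f_x(x, y) = 3*x**2 + 4*x*y + 4*x + 2*y**2 - 2*y - 2, f_y(x, y) = 2*x**2 + 4*x*y - 2*x + 2*y + 1.
  f_x(P) = 5, f_y(P) = 7 (gradient nonzero, so P is smooth).
Step 3: tangent line at P: 5·(x − -1) + 7·(y − -1) = 0.
Expanding: 5*x + 7*y + 12 = 0.


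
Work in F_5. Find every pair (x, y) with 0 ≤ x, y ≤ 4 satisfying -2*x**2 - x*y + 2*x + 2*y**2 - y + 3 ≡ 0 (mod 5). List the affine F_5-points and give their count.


Affine F_5-points: {(1, 3)}; count = 1.

For each of the 25 pairs (x, y) ∈ F_5², evaluate f(x, y) mod 5. Record the zeros.
  x = 0: [0↦3, 1↦4, 2↦4, 3↦3, 4↦1]  zeros at y ∈ ∅
  x = 1: [0↦3, 1↦3, 2↦2, 3↦0, 4↦2]  zeros at y ∈ {3}
  x = 2: [0↦4, 1↦3, 2↦1, 3↦3, 4↦4]  zeros at y ∈ ∅
  x = 3: [0↦1, 1↦4, 2↦1, 3↦2, 4↦2]  zeros at y ∈ ∅
  x = 4: [0↦4, 1↦1, 2↦2, 3↦2, 4↦1]  zeros at y ∈ ∅
Collecting zeros: affine points = {(1, 3)}.
Total count |C(F_5)_aff| = 1.


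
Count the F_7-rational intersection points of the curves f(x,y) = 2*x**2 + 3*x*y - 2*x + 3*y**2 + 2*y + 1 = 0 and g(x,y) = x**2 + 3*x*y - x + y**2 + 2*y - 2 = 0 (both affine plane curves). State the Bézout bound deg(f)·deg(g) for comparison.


Common zeros: {(2, 6), (6, 1)}; count = 2; Bézout bound = 4.

deg(f) = 2, deg(g) = 2, so Bézout bound = 4.
Scan x ∈ F_7. For each x, list the y ∈ F_7 with f(x, y) ≡ 0 and those with g(x, y) ≡ 0 (mod 7); the common zeros in that column are the intersection.
  x = 0: f ≡ 0 at y ∈ ∅; g ≡ 0 at y ∈ ∅; common: ∅.
  x = 1: f ≡ 0 at y ∈ ∅; g ≡ 0 at y ∈ ∅; common: ∅.
  x = 2: f ≡ 0 at y ∈ {3, 6}; g ≡ 0 at y ∈ {0, 6}; common: {6}.
  x = 3: f ≡ 0 at y ∈ {4}; g ≡ 0 at y ∈ {5}; common: ∅.
  x = 4: f ≡ 0 at y ∈ {1, 6}; g ≡ 0 at y ∈ {2, 5}; common: ∅.
  x = 5: f ≡ 0 at y ∈ {3}; g ≡ 0 at y ∈ {2}; common: ∅.
  x = 6: f ≡ 0 at y ∈ {1, 4}; g ≡ 0 at y ∈ {0, 1}; common: {1}.
Collecting: common zeros = {(2, 6), (6, 1)}, so the count is 2.
Comparison with the Bézout bound: 2 ≤ 4 = deg(f)·deg(g), as expected for curves with no common component (the affine F_7-count falls short of the bound because intersections may lie at infinity, over extension fields, or carry multiplicity).


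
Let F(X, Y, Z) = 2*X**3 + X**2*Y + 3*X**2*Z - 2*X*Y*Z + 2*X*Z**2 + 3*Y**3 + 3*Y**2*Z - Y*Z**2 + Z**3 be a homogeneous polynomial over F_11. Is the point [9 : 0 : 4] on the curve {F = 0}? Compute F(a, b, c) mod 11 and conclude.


F(9,0,4) ≡ 10 (mod 11); P is NOT on the curve.

Evaluate F(9, 0, 4) term-by-term (mod 11).
  2*X**3 ↦ 2·729·1·1 = 1458
  X**2*Y ↦ 1·81·0·1 = 0
  3*X**2*Z ↦ 3·81·1·4 = 972
  -2*X*Y*Z ↦ -2·9·0·4 = 0
  2*X*Z**2 ↦ 2·9·1·16 = 288
  3*Y**3 ↦ 3·1·0·1 = 0
  3*Y**2*Z ↦ 3·1·0·4 = 0
  -Y*Z**2 ↦ -1·1·0·16 = 0
  Z**3 ↦ 1·1·1·64 = 64
Sum: F(9, 0, 4) = (1458) + (0) + (972) + (0) + (288) + (0) + (0) + (0) + (64) = 2782.
Reducing mod 11: 2782 ≡ 10 (mod 11).
Since F(a, b, c) ≡ 10 ≠ 0 (mod 11), P does NOT lie on the curve.


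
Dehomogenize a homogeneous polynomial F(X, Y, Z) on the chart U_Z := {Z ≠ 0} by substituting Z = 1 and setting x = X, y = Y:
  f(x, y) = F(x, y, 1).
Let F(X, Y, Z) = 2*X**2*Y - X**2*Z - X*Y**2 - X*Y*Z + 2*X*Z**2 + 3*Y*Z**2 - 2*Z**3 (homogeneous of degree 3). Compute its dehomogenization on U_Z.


f(x, y) = 2*x**2*y - x**2 - x*y**2 - x*y + 2*x + 3*y - 2

On U_Z we set Z = 1. Each monomial c·X^i·Y^j·Z^k in F becomes c·x^i·y^j·1^k = c·x^i·y^j.
Substituting Z = 1: F(X, Y, 1) = 2*x**2*y - x**2 - x*y**2 - x*y + 2*x + 3*y - 2.
Note: deg(f) ≤ deg(F) = 3; strict inequality happens when F is divisible by Z (lost terms).


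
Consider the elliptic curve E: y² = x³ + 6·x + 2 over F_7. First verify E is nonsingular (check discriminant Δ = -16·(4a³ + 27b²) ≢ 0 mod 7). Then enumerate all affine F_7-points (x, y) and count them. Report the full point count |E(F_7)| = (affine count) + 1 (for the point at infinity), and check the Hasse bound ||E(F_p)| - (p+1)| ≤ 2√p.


Affine points = {(0, 3), (0, 4), (1, 3), (1, 4), (2, 1), (2, 6), (6, 3), (6, 4)}; affine count = 8; |E(F_7)| = 9.

Discriminant check: Δ ∝ 4a³ + 27b² = 4·6³ + 27·2² = 4·216 + 27·4 ≡ 6 (mod 7). Nonzero ⇒ E is nonsingular.
For each x ∈ F_7, compute rhs = x³ + 6·x + 2 mod 7, then count y ∈ F_7 with y² ≡ rhs.
  x = 0: rhs = 2, matching y values: 3, 4 (2 points).
  x = 1: rhs = 2, matching y values: 3, 4 (2 points).
  x = 2: rhs = 1, matching y values: 1, 6 (2 points).
  x = 3: rhs = 5, matching y values: none (0 points).
  x = 4: rhs = 6, matching y values: none (0 points).
  x = 5: rhs = 3, matching y values: none (0 points).
  x = 6: rhs = 2, matching y values: 3, 4 (2 points).
Total affine count: 8.
Full point count |E(F_7)| = 8 + 1 = 9.
Hasse bound: |9 − (7+1)| = |1| = 1 ≤ 2√7 ≈ 5.2915 ✓.
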